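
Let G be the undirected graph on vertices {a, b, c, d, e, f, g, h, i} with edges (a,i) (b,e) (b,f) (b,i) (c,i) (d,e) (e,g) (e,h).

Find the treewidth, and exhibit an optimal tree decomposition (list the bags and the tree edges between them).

Each bag holds 2 vertices, so the decomposition has width 1, which upper-bounds the treewidth. Since G has at least one edge (e.g. e–d), it is not an edgeless graph, so tw(G) ≥ 1. Therefore the treewidth is 1.

Treewidth 1.
One such decomposition:
Bags: B1 = {d, e}  B2 = {e, g}  B3 = {b, e}  B4 = {e, h}  B5 = {b, i}  B6 = {a, i}  B7 = {c, i}  B8 = {b, f}
Tree: B1–B2, B2–B3, B1–B4, B3–B5, B5–B6, B5–B7, B5–B8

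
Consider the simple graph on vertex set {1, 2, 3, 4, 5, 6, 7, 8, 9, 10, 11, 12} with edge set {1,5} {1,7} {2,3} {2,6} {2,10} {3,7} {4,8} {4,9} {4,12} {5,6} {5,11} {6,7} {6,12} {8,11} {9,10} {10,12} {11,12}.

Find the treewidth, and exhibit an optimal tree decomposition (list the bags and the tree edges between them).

The largest bag has 4 vertices, giving width 3; this decomposition certifies tw(G) ≤ 3. For the lower bound: the 4 vertex sets {1,3,7}, {5}, {6}, {2,10,11,12} are disjoint, each induces a connected subgraph, and every pair is joined by at least one edge of G. Contracting each set to a single vertex therefore yields K_{4} as a minor, and since treewidth is minor-monotone, tw(G) ≥ tw(K_{4}) = 3. Combining the bounds, tw(G) = 3.

Treewidth 3.
One optimal decomposition is:
Bags: B1 = {1, 3, 5, 7}  B2 = {3, 5, 6, 7}  B3 = {2, 3, 5, 6}  B4 = {2, 5, 6, 11}  B5 = {2, 6, 11, 12}  B6 = {2, 10, 11, 12}  B7 = {8, 10, 11, 12}  B8 = {4, 8, 10, 12}  B9 = {4, 8, 9, 10}
Tree: B1–B2, B2–B3, B3–B4, B4–B5, B5–B6, B6–B7, B7–B8, B8–B9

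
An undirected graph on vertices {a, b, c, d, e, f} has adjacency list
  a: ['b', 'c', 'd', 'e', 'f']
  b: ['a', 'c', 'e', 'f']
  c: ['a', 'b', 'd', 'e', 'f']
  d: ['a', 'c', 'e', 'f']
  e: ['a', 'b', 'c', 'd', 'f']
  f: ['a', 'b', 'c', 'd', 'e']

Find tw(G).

A width-4 tree decomposition is:
Bags: B1 = {a, c, d, e, f}  B2 = {a, b, c, e, f}
Tree: B1–B2
The largest bag has 5 vertices, giving width 4; this decomposition certifies tw(G) ≤ 4. On the other hand G contains the 5-clique {a, c, d, e, f}. A clique must lie in a single bag of any decomposition, so no decomposition can have width below 4. Hence tw(G) = 4 exactly.

4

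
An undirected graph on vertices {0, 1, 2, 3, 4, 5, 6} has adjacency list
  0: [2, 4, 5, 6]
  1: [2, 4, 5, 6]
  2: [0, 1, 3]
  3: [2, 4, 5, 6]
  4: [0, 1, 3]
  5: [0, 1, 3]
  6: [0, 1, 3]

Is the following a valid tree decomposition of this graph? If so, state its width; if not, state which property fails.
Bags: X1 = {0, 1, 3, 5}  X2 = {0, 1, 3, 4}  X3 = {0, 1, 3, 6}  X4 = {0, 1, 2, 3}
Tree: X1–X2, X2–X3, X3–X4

Checking the three conditions: (i) the bags cover all of {0, 1, 2, 3, 4, 5, 6}; (ii) for each edge, some bag contains both endpoints; (iii) the bags containing any fixed vertex form a subtree. All hold, so the decomposition is valid with width 4 − 1 = 3.

Yes; width 3.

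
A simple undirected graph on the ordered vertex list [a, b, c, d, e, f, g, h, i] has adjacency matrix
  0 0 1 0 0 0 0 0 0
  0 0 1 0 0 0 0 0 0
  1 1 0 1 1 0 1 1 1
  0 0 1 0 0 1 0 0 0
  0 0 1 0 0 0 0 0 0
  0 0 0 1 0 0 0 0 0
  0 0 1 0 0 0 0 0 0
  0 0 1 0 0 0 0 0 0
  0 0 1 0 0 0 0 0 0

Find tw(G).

A width-1 tree decomposition is:
Bags: B1 = {d, f}  B2 = {c, d}  B3 = {c, g}  B4 = {c, e}  B5 = {c, i}  B6 = {b, c}  B7 = {c, h}  B8 = {a, c}
Tree: B1–B2, B2–B3, B2–B4, B2–B5, B2–B6, B4–B7, B2–B8
Every bag has size at most 2, so the width is 2 − 1 = 1 and tw(G) ≤ 1. Since G has at least one edge (e.g. d–f), it is not an edgeless graph, so tw(G) ≥ 1. Hence tw(G) = 1 exactly.

1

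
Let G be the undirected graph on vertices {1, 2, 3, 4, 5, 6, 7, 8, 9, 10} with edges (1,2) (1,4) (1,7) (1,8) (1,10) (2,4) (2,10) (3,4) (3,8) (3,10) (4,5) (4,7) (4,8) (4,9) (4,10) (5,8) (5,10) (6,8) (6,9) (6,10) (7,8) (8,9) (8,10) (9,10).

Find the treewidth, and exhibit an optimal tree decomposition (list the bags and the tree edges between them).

Treewidth 3.
One such decomposition:
Bags: B1 = {1, 4, 8, 10}  B2 = {1, 2, 4, 10}  B3 = {4, 5, 8, 10}  B4 = {3, 4, 8, 10}  B5 = {4, 8, 9, 10}  B6 = {1, 4, 7, 8}  B7 = {6, 8, 9, 10}
Tree: B1–B2, B1–B3, B3–B4, B1–B5, B1–B6, B5–B7

Every bag has size at most 4, so the width is 4 − 1 = 3 and tw(G) ≤ 3. For the lower bound, the 4 vertices {1, 4, 8, 10} are pairwise adjacent, and any tree decomposition puts a clique entirely inside one bag — forcing width ≥ 3. Combining the bounds, tw(G) = 3.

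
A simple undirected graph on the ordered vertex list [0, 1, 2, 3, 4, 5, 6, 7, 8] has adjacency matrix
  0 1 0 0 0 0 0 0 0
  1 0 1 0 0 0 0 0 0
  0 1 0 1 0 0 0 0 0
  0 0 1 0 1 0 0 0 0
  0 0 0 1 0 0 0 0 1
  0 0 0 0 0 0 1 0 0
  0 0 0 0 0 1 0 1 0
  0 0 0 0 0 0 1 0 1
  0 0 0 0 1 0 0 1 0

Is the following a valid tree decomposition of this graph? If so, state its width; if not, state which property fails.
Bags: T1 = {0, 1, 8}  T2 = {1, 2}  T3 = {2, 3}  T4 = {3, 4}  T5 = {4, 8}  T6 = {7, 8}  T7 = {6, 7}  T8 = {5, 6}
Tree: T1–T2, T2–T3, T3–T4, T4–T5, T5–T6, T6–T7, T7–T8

No — bags containing vertex 8 are not connected in the tree.

A tree decomposition must satisfy three properties: every vertex lies in some bag; for every edge, both endpoints lie together in some bag; and for every vertex, the bags containing it form a connected subtree. Here bags containing vertex 8 are not connected in the tree, so the decomposition is invalid.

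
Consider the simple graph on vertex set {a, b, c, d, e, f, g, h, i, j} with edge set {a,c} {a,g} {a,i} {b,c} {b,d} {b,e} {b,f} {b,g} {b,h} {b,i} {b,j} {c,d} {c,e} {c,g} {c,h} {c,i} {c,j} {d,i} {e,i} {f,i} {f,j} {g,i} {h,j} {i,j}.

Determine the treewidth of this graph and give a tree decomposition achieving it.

Each bag holds 4 vertices, so the decomposition has width 3, which upper-bounds the treewidth. On the other hand G contains the 4-clique {a, c, g, i}. A clique must lie in a single bag of any decomposition, so no decomposition can have width below 3. Therefore the treewidth is 3.

Treewidth 3.
Bags: B1 = {b, c, g, i}  B2 = {b, c, e, i}  B3 = {b, c, i, j}  B4 = {b, c, h, j}  B5 = {b, c, d, i}  B6 = {b, f, i, j}  B7 = {a, c, g, i}
Tree: B1–B2, B1–B3, B3–B4, B3–B5, B3–B6, B1–B7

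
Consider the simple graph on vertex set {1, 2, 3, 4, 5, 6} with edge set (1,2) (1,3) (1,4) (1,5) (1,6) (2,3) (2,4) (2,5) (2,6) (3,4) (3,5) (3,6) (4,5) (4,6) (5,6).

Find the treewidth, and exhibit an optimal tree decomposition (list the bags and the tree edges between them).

Treewidth 5.
One such decomposition:
Bags: B1 = {1, 2, 3, 4, 5, 6}
Tree: (single bag)

A single bag containing all 6 vertices is trivially a valid decomposition of width 5. On the other hand G contains the 6-clique {1, 2, 3, 4, 5, 6}. A clique must lie in a single bag of any decomposition, so no decomposition can have width below 5. The upper and lower bounds meet at 5, so that is the treewidth.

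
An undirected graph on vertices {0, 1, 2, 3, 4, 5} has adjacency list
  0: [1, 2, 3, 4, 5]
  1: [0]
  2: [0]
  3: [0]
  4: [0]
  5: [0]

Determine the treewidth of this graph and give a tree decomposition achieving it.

Every bag has size at most 2, so the width is 2 − 1 = 1 and tw(G) ≤ 1. G has an edge, so its treewidth is at least 1. Therefore the treewidth is 1.

Treewidth 1.
Bags: B1 = {0, 2}  B2 = {0, 1}  B3 = {0, 5}  B4 = {0, 4}  B5 = {0, 3}
Tree: B1–B2, B2–B3, B2–B4, B3–B5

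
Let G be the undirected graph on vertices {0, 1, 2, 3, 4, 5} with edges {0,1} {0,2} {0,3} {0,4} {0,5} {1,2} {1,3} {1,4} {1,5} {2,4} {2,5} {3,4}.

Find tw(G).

3

A width-3 tree decomposition is:
Bags: B1 = {0, 1, 2, 4}  B2 = {0, 1, 2, 5}  B3 = {0, 1, 3, 4}
Tree: B1–B2, B1–B3
Every bag has size at most 4, so the width is 4 − 1 = 3 and tw(G) ≤ 3. Conversely, {0, 1, 2, 4} is a clique of size 4, and the vertices of any clique must share a bag in every tree decomposition; so some bag has ≥ 4 vertices and tw(G) ≥ 3. Therefore the treewidth is 3.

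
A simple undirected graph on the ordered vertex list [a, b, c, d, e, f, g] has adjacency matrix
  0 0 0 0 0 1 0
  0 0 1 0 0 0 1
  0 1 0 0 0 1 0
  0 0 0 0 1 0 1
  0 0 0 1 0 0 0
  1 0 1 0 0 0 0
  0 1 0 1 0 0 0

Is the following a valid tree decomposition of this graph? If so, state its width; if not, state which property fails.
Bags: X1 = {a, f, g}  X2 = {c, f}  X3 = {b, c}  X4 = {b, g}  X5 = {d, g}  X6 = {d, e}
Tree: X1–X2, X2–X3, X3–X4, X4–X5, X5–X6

No — bags containing vertex g are not connected in the tree.

A tree decomposition must satisfy three properties: every vertex lies in some bag; for every edge, both endpoints lie together in some bag; and for every vertex, the bags containing it form a connected subtree. Here bags containing vertex g are not connected in the tree, so the decomposition is invalid.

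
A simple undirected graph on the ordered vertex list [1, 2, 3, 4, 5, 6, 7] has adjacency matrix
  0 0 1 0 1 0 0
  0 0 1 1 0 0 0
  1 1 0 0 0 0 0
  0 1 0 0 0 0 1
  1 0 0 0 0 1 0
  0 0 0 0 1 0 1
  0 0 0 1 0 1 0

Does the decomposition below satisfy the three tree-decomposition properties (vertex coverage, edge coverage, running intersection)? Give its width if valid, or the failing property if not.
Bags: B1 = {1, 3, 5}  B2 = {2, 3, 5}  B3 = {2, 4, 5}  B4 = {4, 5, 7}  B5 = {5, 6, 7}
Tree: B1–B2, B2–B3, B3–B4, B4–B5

Yes; width 2.

Every vertex of G appears in some bag (union = {1, 2, 3, 4, 5, 6, 7}); every edge is covered by a bag; and for each vertex v the set of bags containing v is connected in the bag tree. The decomposition is therefore valid. The largest bag has 3 vertices, so the width is 2.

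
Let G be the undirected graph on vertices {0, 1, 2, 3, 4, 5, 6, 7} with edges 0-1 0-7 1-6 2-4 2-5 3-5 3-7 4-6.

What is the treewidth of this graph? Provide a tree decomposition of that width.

The largest bag has 3 vertices, giving width 2; this decomposition certifies tw(G) ≤ 2. For the lower bound, G contains the cycle 2–4–6–1–0–7–3–5–2, so G is not a forest; only forests have treewidth ≤ 1, hence tw(G) ≥ 2. Combining the bounds, tw(G) = 2.

Treewidth 2.
One such decomposition:
Bags: B1 = {2, 4, 6}  B2 = {1, 2, 6}  B3 = {0, 1, 2}  B4 = {0, 2, 7}  B5 = {2, 3, 7}  B6 = {2, 3, 5}
Tree: B1–B2, B2–B3, B3–B4, B4–B5, B5–B6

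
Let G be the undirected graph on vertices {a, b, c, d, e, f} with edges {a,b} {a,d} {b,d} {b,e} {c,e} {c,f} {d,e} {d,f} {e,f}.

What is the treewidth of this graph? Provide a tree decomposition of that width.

The largest bag has 3 vertices, giving width 2; this decomposition certifies tw(G) ≤ 2. Conversely, {d, e, f} is a clique of size 3, and the vertices of any clique must share a bag in every tree decomposition; so some bag has ≥ 3 vertices and tw(G) ≥ 2. The upper and lower bounds meet at 2, so that is the treewidth.

Treewidth 2.
One such decomposition:
Bags: B1 = {a, b, d}  B2 = {b, d, e}  B3 = {d, e, f}  B4 = {c, e, f}
Tree: B1–B2, B2–B3, B3–B4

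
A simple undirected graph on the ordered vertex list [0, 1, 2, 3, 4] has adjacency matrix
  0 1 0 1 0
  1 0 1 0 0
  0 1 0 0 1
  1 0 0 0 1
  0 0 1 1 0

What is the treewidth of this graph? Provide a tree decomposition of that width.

Treewidth 2.
Bags: B1 = {0, 1, 2}  B2 = {0, 2, 3}  B3 = {2, 3, 4}
Tree: B1–B2, B2–B3

Each bag holds 3 vertices, so the decomposition has width 2, which upper-bounds the treewidth. The edges 2–1–0–3–4–2 form a cycle, so G is not a tree and its treewidth is at least 2. The upper and lower bounds meet at 2, so that is the treewidth.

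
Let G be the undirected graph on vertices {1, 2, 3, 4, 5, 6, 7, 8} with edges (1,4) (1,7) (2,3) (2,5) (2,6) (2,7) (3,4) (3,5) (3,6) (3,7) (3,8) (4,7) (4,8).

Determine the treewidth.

2

A width-2 tree decomposition is:
Bags: B1 = {3, 4, 8}  B2 = {3, 4, 7}  B3 = {2, 3, 7}  B4 = {1, 4, 7}  B5 = {2, 3, 5}  B6 = {2, 3, 6}
Tree: B1–B2, B2–B3, B2–B4, B3–B5, B3–B6
The largest bag has 3 vertices, giving width 2; this decomposition certifies tw(G) ≤ 2. Conversely, {1, 4, 7} is a clique of size 3, and the vertices of any clique must share a bag in every tree decomposition; so some bag has ≥ 3 vertices and tw(G) ≥ 2. Combining the bounds, tw(G) = 2.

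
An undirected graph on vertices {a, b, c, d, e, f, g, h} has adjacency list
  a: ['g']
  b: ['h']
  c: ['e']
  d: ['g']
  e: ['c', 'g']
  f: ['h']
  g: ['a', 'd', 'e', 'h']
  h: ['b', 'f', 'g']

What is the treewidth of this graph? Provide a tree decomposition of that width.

Every bag has size at most 2, so the width is 2 − 1 = 1 and tw(G) ≤ 1. Any graph with an edge has treewidth ≥ 1, and G has the edge g–h. Combining the bounds, tw(G) = 1.

Treewidth 1.
Bags: B1 = {g, h}  B2 = {f, h}  B3 = {d, g}  B4 = {e, g}  B5 = {b, h}  B6 = {a, g}  B7 = {c, e}
Tree: B1–B2, B1–B3, B1–B4, B2–B5, B4–B6, B4–B7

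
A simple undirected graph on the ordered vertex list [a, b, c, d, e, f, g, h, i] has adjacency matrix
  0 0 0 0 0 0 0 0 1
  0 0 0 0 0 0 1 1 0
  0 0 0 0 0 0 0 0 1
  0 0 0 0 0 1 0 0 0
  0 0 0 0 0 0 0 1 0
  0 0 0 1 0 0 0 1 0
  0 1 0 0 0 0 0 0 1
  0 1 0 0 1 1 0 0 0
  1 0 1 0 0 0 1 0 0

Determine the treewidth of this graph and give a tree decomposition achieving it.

Treewidth 1.
One such decomposition:
Bags: B1 = {b, g}  B2 = {b, h}  B3 = {f, h}  B4 = {e, h}  B5 = {d, f}  B6 = {g, i}  B7 = {a, i}  B8 = {c, i}
Tree: B1–B2, B2–B3, B2–B4, B3–B5, B1–B6, B6–B7, B6–B8

The largest bag has 2 vertices, giving width 1; this decomposition certifies tw(G) ≤ 1. Since G has at least one edge (e.g. b–g), it is not an edgeless graph, so tw(G) ≥ 1. Hence tw(G) = 1 exactly.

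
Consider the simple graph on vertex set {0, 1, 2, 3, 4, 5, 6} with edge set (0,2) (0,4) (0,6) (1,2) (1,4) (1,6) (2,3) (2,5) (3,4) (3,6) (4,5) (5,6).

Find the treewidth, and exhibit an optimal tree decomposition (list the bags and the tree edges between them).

Treewidth 3.
One such decomposition:
Bags: B1 = {1, 2, 4, 6}  B2 = {0, 2, 4, 6}  B3 = {2, 3, 4, 6}  B4 = {2, 4, 5, 6}
Tree: B1–B2, B2–B3, B3–B4

Each bag holds 4 vertices, so the decomposition has width 3, which upper-bounds the treewidth. For the lower bound: the 4 vertex sets {1,6}, {0,2}, {4}, {3} are disjoint, each induces a connected subgraph, and every pair is joined by at least one edge of G. Contracting each set to a single vertex therefore yields K_{4} as a minor, and since treewidth is minor-monotone, tw(G) ≥ tw(K_{4}) = 3. The upper and lower bounds meet at 3, so that is the treewidth.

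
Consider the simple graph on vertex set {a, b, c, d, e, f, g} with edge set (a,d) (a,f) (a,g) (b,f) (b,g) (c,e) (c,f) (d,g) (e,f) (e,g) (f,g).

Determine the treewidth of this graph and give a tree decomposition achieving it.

The largest bag has 3 vertices, giving width 2; this decomposition certifies tw(G) ≤ 2. Conversely, {a, d, g} is a clique of size 3, and the vertices of any clique must share a bag in every tree decomposition; so some bag has ≥ 3 vertices and tw(G) ≥ 2. Combining the bounds, tw(G) = 2.

Treewidth 2.
One such decomposition:
Bags: B1 = {a, f, g}  B2 = {b, f, g}  B3 = {a, d, g}  B4 = {e, f, g}  B5 = {c, e, f}
Tree: B1–B2, B1–B3, B2–B4, B4–B5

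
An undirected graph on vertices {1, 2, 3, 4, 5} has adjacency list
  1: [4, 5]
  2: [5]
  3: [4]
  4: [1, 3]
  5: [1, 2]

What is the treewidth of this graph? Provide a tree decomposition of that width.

The largest bag has 2 vertices, giving width 1; this decomposition certifies tw(G) ≤ 1. Since G has at least one edge (e.g. 1–4), it is not an edgeless graph, so tw(G) ≥ 1. The upper and lower bounds meet at 1, so that is the treewidth.

Treewidth 1.
One such decomposition:
Bags: B1 = {1, 4}  B2 = {3, 4}  B3 = {1, 5}  B4 = {2, 5}
Tree: B1–B2, B1–B3, B3–B4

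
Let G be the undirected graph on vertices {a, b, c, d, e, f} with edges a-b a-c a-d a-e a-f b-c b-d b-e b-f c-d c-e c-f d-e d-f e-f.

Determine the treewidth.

5

A width-5 tree decomposition is:
Bags: B1 = {a, b, c, d, e, f}
Tree: (single bag)
With just one bag of size 6, the width is 6 − 1 = 5, so tw(G) ≤ 5. Conversely, {a, b, c, d, e, f} is a clique of size 6, and the vertices of any clique must share a bag in every tree decomposition; so some bag has ≥ 6 vertices and tw(G) ≥ 5. Therefore the treewidth is 5.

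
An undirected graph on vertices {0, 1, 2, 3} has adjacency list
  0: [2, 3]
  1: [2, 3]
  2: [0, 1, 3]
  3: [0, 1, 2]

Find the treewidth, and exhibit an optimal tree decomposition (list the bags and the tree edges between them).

Each bag holds 3 vertices, so the decomposition has width 2, which upper-bounds the treewidth. Conversely, {0, 2, 3} is a clique of size 3, and the vertices of any clique must share a bag in every tree decomposition; so some bag has ≥ 3 vertices and tw(G) ≥ 2. Combining the bounds, tw(G) = 2.

Treewidth 2.
One such decomposition:
Bags: B1 = {1, 2, 3}  B2 = {0, 2, 3}
Tree: B1–B2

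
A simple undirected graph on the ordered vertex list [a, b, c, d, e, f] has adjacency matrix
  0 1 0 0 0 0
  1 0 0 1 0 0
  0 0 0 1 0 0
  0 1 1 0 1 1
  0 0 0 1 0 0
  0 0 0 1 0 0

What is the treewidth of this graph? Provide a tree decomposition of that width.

Treewidth 1.
Bags: B1 = {b, d}  B2 = {c, d}  B3 = {a, b}  B4 = {d, e}  B5 = {d, f}
Tree: B1–B2, B1–B3, B2–B4, B2–B5

Each bag holds 2 vertices, so the decomposition has width 1, which upper-bounds the treewidth. G has an edge, so its treewidth is at least 1. Therefore the treewidth is 1.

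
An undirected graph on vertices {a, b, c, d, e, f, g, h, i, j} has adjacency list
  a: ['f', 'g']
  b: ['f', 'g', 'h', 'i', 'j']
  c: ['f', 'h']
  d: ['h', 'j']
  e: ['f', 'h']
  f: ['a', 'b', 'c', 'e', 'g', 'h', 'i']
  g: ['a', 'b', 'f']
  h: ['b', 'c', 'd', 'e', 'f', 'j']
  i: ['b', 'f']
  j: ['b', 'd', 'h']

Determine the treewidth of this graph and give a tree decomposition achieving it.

Each bag holds 3 vertices, so the decomposition has width 2, which upper-bounds the treewidth. For the lower bound, the 3 vertices {d, h, j} are pairwise adjacent, and any tree decomposition puts a clique entirely inside one bag — forcing width ≥ 2. Combining the bounds, tw(G) = 2.

Treewidth 2.
One such decomposition:
Bags: B1 = {b, h, j}  B2 = {d, h, j}  B3 = {b, f, h}  B4 = {b, f, i}  B5 = {b, f, g}  B6 = {a, f, g}  B7 = {c, f, h}  B8 = {e, f, h}
Tree: B1–B2, B1–B3, B3–B4, B3–B5, B5–B6, B3–B7, B7–B8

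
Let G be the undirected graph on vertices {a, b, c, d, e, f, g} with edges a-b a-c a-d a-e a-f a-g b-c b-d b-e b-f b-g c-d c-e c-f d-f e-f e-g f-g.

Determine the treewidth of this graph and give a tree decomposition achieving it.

The largest bag has 5 vertices, giving width 4; this decomposition certifies tw(G) ≤ 4. On the other hand G contains the 5-clique {a, b, c, d, f}. A clique must lie in a single bag of any decomposition, so no decomposition can have width below 4. The upper and lower bounds meet at 4, so that is the treewidth.

Treewidth 4.
One such decomposition:
Bags: B1 = {a, b, c, e, f}  B2 = {a, b, e, f, g}  B3 = {a, b, c, d, f}
Tree: B1–B2, B1–B3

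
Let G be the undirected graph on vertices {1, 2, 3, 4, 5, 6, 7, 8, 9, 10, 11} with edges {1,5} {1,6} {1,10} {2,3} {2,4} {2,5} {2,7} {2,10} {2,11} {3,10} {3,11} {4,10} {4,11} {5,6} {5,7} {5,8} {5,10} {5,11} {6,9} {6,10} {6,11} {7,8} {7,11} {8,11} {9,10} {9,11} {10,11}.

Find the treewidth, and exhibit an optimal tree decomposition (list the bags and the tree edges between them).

Treewidth 3.
One optimal decomposition is:
Bags: B1 = {5, 6, 10, 11}  B2 = {2, 5, 10, 11}  B3 = {2, 4, 10, 11}  B4 = {6, 9, 10, 11}  B5 = {1, 5, 6, 10}  B6 = {2, 5, 7, 11}  B7 = {2, 3, 10, 11}  B8 = {5, 7, 8, 11}
Tree: B1–B2, B2–B3, B1–B4, B1–B5, B2–B6, B3–B7, B6–B8

Each bag holds 4 vertices, so the decomposition has width 3, which upper-bounds the treewidth. On the other hand G contains the 4-clique {1, 5, 6, 10}. A clique must lie in a single bag of any decomposition, so no decomposition can have width below 3. Hence tw(G) = 3 exactly.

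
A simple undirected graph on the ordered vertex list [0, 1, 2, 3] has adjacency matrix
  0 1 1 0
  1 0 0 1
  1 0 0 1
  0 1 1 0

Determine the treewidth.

2

A width-2 tree decomposition is:
Bags: B1 = {0, 1, 2}  B2 = {1, 2, 3}
Tree: B1–B2
Each bag holds 3 vertices, so the decomposition has width 2, which upper-bounds the treewidth. Since 2–0–1–3–2 is a cycle in G, G is not acyclic. Forests are exactly the graphs of treewidth ≤ 1, so tw(G) ≥ 2. The upper and lower bounds meet at 2, so that is the treewidth.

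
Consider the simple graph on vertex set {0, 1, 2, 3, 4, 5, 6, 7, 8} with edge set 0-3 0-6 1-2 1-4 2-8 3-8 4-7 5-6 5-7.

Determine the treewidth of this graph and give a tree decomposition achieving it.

Each bag holds 3 vertices, so the decomposition has width 2, which upper-bounds the treewidth. For the lower bound, G contains the cycle 2–1–4–7–5–6–0–3–8–2, so G is not a forest; only forests have treewidth ≤ 1, hence tw(G) ≥ 2. Hence tw(G) = 2 exactly.

Treewidth 2.
One such decomposition:
Bags: B1 = {1, 2, 4}  B2 = {2, 4, 7}  B3 = {2, 5, 7}  B4 = {2, 5, 6}  B5 = {0, 2, 6}  B6 = {0, 2, 3}  B7 = {2, 3, 8}
Tree: B1–B2, B2–B3, B3–B4, B4–B5, B5–B6, B6–B7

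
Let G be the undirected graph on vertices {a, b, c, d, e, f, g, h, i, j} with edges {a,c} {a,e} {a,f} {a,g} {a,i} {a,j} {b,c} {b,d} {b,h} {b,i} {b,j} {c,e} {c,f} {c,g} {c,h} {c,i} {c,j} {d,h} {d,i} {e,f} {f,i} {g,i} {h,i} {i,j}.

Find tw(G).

3

A width-3 tree decomposition is:
Bags: B1 = {a, c, g, i}  B2 = {a, c, i, j}  B3 = {b, c, i, j}  B4 = {a, c, f, i}  B5 = {a, c, e, f}  B6 = {b, c, h, i}  B7 = {b, d, h, i}
Tree: B1–B2, B2–B3, B2–B4, B4–B5, B3–B6, B6–B7
The largest bag has 4 vertices, giving width 3; this decomposition certifies tw(G) ≤ 3. On the other hand G contains the 4-clique {a, c, e, f}. A clique must lie in a single bag of any decomposition, so no decomposition can have width below 3. Therefore the treewidth is 3.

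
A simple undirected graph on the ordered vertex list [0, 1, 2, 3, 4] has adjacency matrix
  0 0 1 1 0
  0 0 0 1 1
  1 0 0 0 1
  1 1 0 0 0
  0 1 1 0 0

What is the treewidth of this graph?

2

A width-2 tree decomposition is:
Bags: B1 = {0, 2, 3}  B2 = {2, 3, 4}  B3 = {1, 3, 4}
Tree: B1–B2, B2–B3
The largest bag has 3 vertices, giving width 2; this decomposition certifies tw(G) ≤ 2. For the lower bound, G contains the cycle 3–0–2–4–1–3, so G is not a forest; only forests have treewidth ≤ 1, hence tw(G) ≥ 2. Combining the bounds, tw(G) = 2.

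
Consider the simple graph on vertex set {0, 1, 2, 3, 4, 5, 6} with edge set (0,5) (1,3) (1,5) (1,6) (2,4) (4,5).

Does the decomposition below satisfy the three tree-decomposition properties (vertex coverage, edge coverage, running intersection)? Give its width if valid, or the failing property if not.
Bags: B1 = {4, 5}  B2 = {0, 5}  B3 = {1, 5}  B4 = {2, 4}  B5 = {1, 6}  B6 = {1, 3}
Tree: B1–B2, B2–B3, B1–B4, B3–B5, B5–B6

Yes; width 1.

Every vertex of G appears in some bag (union = {0, 1, 2, 3, 4, 5, 6}); every edge is covered by a bag; and for each vertex v the set of bags containing v is connected in the bag tree. The decomposition is therefore valid. The largest bag has 2 vertices, so the width is 1.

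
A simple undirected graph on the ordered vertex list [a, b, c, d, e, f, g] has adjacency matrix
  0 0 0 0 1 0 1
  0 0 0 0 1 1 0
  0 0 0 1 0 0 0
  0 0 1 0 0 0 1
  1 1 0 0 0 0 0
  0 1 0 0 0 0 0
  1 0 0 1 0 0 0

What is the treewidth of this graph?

A width-1 tree decomposition is:
Bags: B1 = {c, d}  B2 = {d, g}  B3 = {a, g}  B4 = {a, e}  B5 = {b, e}  B6 = {b, f}
Tree: B1–B2, B2–B3, B3–B4, B4–B5, B5–B6
Every bag has size at most 2, so the width is 2 − 1 = 1 and tw(G) ≤ 1. G has an edge, so its treewidth is at least 1. Therefore the treewidth is 1.

1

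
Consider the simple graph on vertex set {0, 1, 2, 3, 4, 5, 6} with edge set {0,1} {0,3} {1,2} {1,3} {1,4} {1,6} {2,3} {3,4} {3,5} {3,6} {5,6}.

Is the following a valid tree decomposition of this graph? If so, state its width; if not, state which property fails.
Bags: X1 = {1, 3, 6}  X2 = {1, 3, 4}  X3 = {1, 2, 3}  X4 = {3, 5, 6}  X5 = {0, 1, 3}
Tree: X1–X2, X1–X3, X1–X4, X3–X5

Yes; width 2.

Vertex coverage: the bags together contain {0, 1, 2, 3, 4, 5, 6}, the full vertex set. Edge coverage: each edge of G has both endpoints in at least one bag. Running intersection: for every vertex, the bags containing it form a connected subtree. All three properties hold, so this is a valid tree decomposition of width max|bag| − 1 = 2, and hence tw(G) ≤ 2.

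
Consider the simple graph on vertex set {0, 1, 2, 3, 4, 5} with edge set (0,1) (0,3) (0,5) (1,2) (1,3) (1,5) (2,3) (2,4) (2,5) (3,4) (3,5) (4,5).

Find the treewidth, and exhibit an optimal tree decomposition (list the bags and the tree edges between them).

The largest bag has 4 vertices, giving width 3; this decomposition certifies tw(G) ≤ 3. Conversely, {0, 1, 3, 5} is a clique of size 4, and the vertices of any clique must share a bag in every tree decomposition; so some bag has ≥ 4 vertices and tw(G) ≥ 3. Combining the bounds, tw(G) = 3.

Treewidth 3.
One optimal decomposition is:
Bags: B1 = {1, 2, 3, 5}  B2 = {2, 3, 4, 5}  B3 = {0, 1, 3, 5}
Tree: B1–B2, B1–B3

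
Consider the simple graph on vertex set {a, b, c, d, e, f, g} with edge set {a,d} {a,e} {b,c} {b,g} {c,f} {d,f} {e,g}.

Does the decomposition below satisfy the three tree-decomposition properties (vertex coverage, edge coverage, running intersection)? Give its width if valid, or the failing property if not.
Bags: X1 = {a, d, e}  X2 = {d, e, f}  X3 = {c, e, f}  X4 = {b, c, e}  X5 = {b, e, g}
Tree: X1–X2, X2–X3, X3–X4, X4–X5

Checking the three conditions: (i) the bags cover all of {a, b, c, d, e, f, g}; (ii) for each edge, some bag contains both endpoints; (iii) the bags containing any fixed vertex form a subtree. All hold, so the decomposition is valid with width 3 − 1 = 2.

Yes; width 2.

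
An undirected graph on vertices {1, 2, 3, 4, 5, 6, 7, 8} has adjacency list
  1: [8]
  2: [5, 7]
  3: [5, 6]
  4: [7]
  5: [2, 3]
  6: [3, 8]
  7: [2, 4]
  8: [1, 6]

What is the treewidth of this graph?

1

A width-1 tree decomposition is:
Bags: B1 = {4, 7}  B2 = {2, 7}  B3 = {2, 5}  B4 = {3, 5}  B5 = {3, 6}  B6 = {6, 8}  B7 = {1, 8}
Tree: B1–B2, B2–B3, B3–B4, B4–B5, B5–B6, B6–B7
The largest bag has 2 vertices, giving width 1; this decomposition certifies tw(G) ≤ 1. Any graph with an edge has treewidth ≥ 1, and G has the edge 4–7. The upper and lower bounds meet at 1, so that is the treewidth.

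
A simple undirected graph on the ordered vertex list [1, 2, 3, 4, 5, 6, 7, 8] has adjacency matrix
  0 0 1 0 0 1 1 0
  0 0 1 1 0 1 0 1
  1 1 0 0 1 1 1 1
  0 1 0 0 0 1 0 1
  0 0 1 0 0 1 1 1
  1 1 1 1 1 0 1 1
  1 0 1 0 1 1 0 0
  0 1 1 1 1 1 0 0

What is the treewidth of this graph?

3

A width-3 tree decomposition is:
Bags: B1 = {3, 5, 6, 8}  B2 = {3, 5, 6, 7}  B3 = {1, 3, 6, 7}  B4 = {2, 3, 6, 8}  B5 = {2, 4, 6, 8}
Tree: B1–B2, B2–B3, B1–B4, B4–B5
Each bag holds 4 vertices, so the decomposition has width 3, which upper-bounds the treewidth. Conversely, {1, 3, 6, 7} is a clique of size 4, and the vertices of any clique must share a bag in every tree decomposition; so some bag has ≥ 4 vertices and tw(G) ≥ 3. Hence tw(G) = 3 exactly.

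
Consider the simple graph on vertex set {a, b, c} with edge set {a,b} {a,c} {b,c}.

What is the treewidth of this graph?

A width-2 tree decomposition is:
Bags: B1 = {a, b, c}
Tree: (single bag)
A single bag containing all 3 vertices is trivially a valid decomposition of width 2. For the lower bound, the 3 vertices {a, b, c} are pairwise adjacent, and any tree decomposition puts a clique entirely inside one bag — forcing width ≥ 2. Therefore the treewidth is 2.

2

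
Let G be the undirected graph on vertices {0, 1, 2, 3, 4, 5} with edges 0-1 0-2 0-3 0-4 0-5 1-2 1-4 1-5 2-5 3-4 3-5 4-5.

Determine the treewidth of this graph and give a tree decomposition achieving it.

Every bag has size at most 4, so the width is 4 − 1 = 3 and tw(G) ≤ 3. On the other hand G contains the 4-clique {0, 1, 2, 5}. A clique must lie in a single bag of any decomposition, so no decomposition can have width below 3. The upper and lower bounds meet at 3, so that is the treewidth.

Treewidth 3.
One such decomposition:
Bags: B1 = {0, 3, 4, 5}  B2 = {0, 1, 4, 5}  B3 = {0, 1, 2, 5}
Tree: B1–B2, B2–B3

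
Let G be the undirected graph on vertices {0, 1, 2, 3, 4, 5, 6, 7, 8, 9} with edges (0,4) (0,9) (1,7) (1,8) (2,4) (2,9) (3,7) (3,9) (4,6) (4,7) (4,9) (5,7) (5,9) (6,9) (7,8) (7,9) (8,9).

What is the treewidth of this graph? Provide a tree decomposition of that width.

The largest bag has 3 vertices, giving width 2; this decomposition certifies tw(G) ≤ 2. Conversely, {1, 7, 8} is a clique of size 3, and the vertices of any clique must share a bag in every tree decomposition; so some bag has ≥ 3 vertices and tw(G) ≥ 2. The upper and lower bounds meet at 2, so that is the treewidth.

Treewidth 2.
Bags: B1 = {4, 7, 9}  B2 = {3, 7, 9}  B3 = {4, 6, 9}  B4 = {7, 8, 9}  B5 = {2, 4, 9}  B6 = {0, 4, 9}  B7 = {1, 7, 8}  B8 = {5, 7, 9}
Tree: B1–B2, B1–B3, B2–B4, B1–B5, B1–B6, B4–B7, B4–B8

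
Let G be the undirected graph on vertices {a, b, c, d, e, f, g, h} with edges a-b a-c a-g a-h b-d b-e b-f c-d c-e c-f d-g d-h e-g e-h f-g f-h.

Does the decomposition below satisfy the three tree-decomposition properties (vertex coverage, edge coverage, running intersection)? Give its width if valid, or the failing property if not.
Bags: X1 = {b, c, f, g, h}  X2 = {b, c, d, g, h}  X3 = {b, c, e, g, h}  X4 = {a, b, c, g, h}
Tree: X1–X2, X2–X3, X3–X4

Yes; width 4.

Vertex coverage: the bags together contain {a, b, c, d, e, f, g, h}, the full vertex set. Edge coverage: each edge of G has both endpoints in at least one bag. Running intersection: for every vertex, the bags containing it form a connected subtree. All three properties hold, so this is a valid tree decomposition of width max|bag| − 1 = 4, and hence tw(G) ≤ 4.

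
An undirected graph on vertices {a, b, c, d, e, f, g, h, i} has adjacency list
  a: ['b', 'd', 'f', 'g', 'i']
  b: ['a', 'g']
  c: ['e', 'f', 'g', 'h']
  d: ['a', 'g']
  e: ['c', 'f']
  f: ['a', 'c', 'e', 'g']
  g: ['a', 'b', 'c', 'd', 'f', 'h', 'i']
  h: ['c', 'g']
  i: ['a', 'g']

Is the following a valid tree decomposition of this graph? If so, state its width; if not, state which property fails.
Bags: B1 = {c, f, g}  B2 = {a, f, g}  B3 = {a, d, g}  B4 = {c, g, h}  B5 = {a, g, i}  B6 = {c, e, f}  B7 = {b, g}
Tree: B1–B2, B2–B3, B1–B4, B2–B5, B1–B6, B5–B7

A tree decomposition must satisfy three properties: every vertex lies in some bag; for every edge, both endpoints lie together in some bag; and for every vertex, the bags containing it form a connected subtree. Here edge (a,b) lies in no bag, so the decomposition is invalid.

No — edge (a,b) lies in no bag.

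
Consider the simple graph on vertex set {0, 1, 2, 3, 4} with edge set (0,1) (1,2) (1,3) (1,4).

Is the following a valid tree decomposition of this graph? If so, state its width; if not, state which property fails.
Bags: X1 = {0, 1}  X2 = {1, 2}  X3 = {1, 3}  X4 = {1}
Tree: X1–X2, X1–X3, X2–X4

A tree decomposition must satisfy three properties: every vertex lies in some bag; for every edge, both endpoints lie together in some bag; and for every vertex, the bags containing it form a connected subtree. Here vertex 4 appears in no bag, so the decomposition is invalid.

No — vertex 4 appears in no bag.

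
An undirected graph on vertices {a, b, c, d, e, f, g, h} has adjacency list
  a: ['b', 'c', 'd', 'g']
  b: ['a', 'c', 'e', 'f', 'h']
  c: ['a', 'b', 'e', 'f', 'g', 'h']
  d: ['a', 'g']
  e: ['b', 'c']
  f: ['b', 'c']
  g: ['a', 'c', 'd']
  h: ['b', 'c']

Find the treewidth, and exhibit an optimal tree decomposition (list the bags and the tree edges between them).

The largest bag has 3 vertices, giving width 2; this decomposition certifies tw(G) ≤ 2. On the other hand G contains the 3-clique {a, d, g}. A clique must lie in a single bag of any decomposition, so no decomposition can have width below 2. The upper and lower bounds meet at 2, so that is the treewidth.

Treewidth 2.
One optimal decomposition is:
Bags: B1 = {a, b, c}  B2 = {a, c, g}  B3 = {b, c, e}  B4 = {b, c, h}  B5 = {b, c, f}  B6 = {a, d, g}
Tree: B1–B2, B1–B3, B3–B4, B3–B5, B2–B6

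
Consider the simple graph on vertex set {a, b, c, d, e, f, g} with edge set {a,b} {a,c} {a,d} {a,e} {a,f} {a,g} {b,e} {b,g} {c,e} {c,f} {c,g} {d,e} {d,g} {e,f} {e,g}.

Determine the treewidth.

A width-3 tree decomposition is:
Bags: B1 = {a, b, e, g}  B2 = {a, c, e, g}  B3 = {a, d, e, g}  B4 = {a, c, e, f}
Tree: B1–B2, B1–B3, B2–B4
Each bag holds 4 vertices, so the decomposition has width 3, which upper-bounds the treewidth. Conversely, {a, d, e, g} is a clique of size 4, and the vertices of any clique must share a bag in every tree decomposition; so some bag has ≥ 4 vertices and tw(G) ≥ 3. The upper and lower bounds meet at 3, so that is the treewidth.

3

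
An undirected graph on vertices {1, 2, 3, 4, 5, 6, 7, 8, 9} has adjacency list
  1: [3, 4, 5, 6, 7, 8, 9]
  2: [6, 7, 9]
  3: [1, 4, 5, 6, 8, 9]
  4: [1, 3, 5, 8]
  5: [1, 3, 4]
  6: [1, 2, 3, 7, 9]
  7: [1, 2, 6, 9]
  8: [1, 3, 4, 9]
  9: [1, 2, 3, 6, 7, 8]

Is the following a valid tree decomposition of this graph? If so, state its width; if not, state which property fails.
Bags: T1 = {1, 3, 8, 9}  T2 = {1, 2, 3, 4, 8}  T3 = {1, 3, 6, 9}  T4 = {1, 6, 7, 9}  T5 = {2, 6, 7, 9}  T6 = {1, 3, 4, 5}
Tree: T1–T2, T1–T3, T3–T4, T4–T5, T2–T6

No — bags containing vertex 2 are not connected in the tree.

A tree decomposition must satisfy three properties: every vertex lies in some bag; for every edge, both endpoints lie together in some bag; and for every vertex, the bags containing it form a connected subtree. Here bags containing vertex 2 are not connected in the tree, so the decomposition is invalid.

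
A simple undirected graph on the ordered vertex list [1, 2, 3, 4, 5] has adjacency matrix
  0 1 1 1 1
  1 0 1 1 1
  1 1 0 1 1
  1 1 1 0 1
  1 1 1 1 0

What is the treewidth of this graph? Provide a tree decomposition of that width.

A single bag containing all 5 vertices is trivially a valid decomposition of width 4. Conversely, {1, 2, 3, 4, 5} is a clique of size 5, and the vertices of any clique must share a bag in every tree decomposition; so some bag has ≥ 5 vertices and tw(G) ≥ 4. Therefore the treewidth is 4.

Treewidth 4.
Bags: B1 = {1, 2, 3, 4, 5}
Tree: (single bag)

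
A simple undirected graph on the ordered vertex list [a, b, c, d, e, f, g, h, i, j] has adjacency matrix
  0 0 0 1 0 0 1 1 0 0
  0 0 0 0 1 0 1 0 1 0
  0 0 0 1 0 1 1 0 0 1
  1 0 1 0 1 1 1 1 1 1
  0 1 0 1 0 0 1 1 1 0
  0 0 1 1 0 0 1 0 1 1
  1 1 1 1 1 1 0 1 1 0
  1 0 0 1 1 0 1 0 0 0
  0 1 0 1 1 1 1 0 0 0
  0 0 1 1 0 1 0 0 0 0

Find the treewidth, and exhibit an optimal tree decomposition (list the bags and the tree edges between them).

Treewidth 3.
One optimal decomposition is:
Bags: B1 = {d, f, g, i}  B2 = {c, d, f, g}  B3 = {d, e, g, i}  B4 = {d, e, g, h}  B5 = {b, e, g, i}  B6 = {a, d, g, h}  B7 = {c, d, f, j}
Tree: B1–B2, B1–B3, B3–B4, B3–B5, B4–B6, B2–B7

Each bag holds 4 vertices, so the decomposition has width 3, which upper-bounds the treewidth. Conversely, {a, d, g, h} is a clique of size 4, and the vertices of any clique must share a bag in every tree decomposition; so some bag has ≥ 4 vertices and tw(G) ≥ 3. The upper and lower bounds meet at 3, so that is the treewidth.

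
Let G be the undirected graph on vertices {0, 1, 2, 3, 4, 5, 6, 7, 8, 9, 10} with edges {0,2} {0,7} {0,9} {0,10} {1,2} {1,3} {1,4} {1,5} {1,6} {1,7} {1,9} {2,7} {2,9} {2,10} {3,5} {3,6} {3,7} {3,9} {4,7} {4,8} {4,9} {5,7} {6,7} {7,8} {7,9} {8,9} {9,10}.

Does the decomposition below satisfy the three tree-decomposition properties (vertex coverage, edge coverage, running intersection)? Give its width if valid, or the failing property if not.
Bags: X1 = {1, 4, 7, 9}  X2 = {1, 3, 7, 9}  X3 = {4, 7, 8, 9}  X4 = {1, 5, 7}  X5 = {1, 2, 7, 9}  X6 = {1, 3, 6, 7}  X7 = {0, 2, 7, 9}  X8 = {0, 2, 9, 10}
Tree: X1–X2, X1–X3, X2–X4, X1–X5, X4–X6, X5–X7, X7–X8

No — edge (3,5) lies in no bag.

A tree decomposition must satisfy three properties: every vertex lies in some bag; for every edge, both endpoints lie together in some bag; and for every vertex, the bags containing it form a connected subtree. Here edge (3,5) lies in no bag, so the decomposition is invalid.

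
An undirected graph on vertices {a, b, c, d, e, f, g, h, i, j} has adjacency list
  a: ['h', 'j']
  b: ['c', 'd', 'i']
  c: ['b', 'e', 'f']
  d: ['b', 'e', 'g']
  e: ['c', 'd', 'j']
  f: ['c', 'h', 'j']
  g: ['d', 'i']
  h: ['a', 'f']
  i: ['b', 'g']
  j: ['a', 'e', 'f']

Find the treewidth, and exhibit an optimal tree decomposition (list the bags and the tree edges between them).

Each bag holds 3 vertices, so the decomposition has width 2, which upper-bounds the treewidth. Since g–i–b–d–g is a cycle in G, G is not acyclic. Forests are exactly the graphs of treewidth ≤ 1, so tw(G) ≥ 2. Hence tw(G) = 2 exactly.

Treewidth 2.
Bags: B1 = {d, g, i}  B2 = {b, d, i}  B3 = {b, d, e}  B4 = {b, c, e}  B5 = {c, e, j}  B6 = {c, f, j}  B7 = {a, f, j}  B8 = {a, f, h}
Tree: B1–B2, B2–B3, B3–B4, B4–B5, B5–B6, B6–B7, B7–B8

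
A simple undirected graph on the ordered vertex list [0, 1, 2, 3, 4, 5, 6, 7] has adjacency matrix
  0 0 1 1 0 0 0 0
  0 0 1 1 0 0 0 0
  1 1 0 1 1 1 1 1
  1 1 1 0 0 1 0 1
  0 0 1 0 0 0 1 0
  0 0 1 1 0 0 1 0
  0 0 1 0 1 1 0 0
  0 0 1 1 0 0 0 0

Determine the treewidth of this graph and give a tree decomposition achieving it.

Every bag has size at most 3, so the width is 3 − 1 = 2 and tw(G) ≤ 2. For the lower bound, the 3 vertices {0, 2, 3} are pairwise adjacent, and any tree decomposition puts a clique entirely inside one bag — forcing width ≥ 2. Therefore the treewidth is 2.

Treewidth 2.
One optimal decomposition is:
Bags: B1 = {2, 3, 7}  B2 = {2, 3, 5}  B3 = {2, 5, 6}  B4 = {1, 2, 3}  B5 = {0, 2, 3}  B6 = {2, 4, 6}
Tree: B1–B2, B2–B3, B1–B4, B2–B5, B3–B6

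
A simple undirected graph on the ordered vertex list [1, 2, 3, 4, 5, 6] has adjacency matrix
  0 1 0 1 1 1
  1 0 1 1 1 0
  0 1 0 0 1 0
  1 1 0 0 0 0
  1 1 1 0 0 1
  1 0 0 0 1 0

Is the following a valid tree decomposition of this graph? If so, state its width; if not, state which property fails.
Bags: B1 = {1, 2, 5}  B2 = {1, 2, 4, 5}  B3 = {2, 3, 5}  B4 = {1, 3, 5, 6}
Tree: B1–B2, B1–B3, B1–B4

No — bags containing vertex 3 are not connected in the tree.

A tree decomposition must satisfy three properties: every vertex lies in some bag; for every edge, both endpoints lie together in some bag; and for every vertex, the bags containing it form a connected subtree. Here bags containing vertex 3 are not connected in the tree, so the decomposition is invalid.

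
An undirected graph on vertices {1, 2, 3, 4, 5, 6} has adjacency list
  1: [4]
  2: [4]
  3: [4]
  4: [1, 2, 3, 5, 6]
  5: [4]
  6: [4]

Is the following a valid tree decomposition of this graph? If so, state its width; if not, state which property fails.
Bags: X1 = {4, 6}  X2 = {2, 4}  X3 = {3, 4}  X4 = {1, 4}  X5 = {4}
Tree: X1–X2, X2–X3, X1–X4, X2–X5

No — vertex 5 appears in no bag.

A tree decomposition must satisfy three properties: every vertex lies in some bag; for every edge, both endpoints lie together in some bag; and for every vertex, the bags containing it form a connected subtree. Here vertex 5 appears in no bag, so the decomposition is invalid.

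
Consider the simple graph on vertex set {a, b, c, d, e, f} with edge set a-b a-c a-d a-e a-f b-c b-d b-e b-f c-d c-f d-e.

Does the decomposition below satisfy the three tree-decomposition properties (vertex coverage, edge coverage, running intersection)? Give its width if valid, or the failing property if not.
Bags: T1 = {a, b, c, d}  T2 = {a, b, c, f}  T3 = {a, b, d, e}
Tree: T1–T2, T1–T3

Yes; width 3.

Checking the three conditions: (i) the bags cover all of {a, b, c, d, e, f}; (ii) for each edge, some bag contains both endpoints; (iii) the bags containing any fixed vertex form a subtree. All hold, so the decomposition is valid with width 4 − 1 = 3.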